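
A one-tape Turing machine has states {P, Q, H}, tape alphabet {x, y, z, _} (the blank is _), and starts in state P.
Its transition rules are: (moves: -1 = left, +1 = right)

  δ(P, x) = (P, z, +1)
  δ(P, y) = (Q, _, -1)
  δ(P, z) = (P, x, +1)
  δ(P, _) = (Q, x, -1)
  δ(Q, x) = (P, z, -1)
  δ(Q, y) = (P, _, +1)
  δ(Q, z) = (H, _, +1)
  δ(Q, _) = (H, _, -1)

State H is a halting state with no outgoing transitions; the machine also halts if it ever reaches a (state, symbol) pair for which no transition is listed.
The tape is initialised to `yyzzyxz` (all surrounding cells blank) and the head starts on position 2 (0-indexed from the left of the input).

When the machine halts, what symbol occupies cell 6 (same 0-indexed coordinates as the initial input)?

state=P head=2 tape=yy[z]zyxz__   (P,z)→(P,x,+1)
state=P head=3 tape=yyx[z]yxz__   (P,z)→(P,x,+1)
state=P head=4 tape=yyxx[y]xz__   (P,y)→(Q,_,-1)
state=Q head=3 tape=yyx[x]_xz__   (Q,x)→(P,z,-1)
state=P head=2 tape=yy[x]z_xz__   (P,x)→(P,z,+1)
state=P head=3 tape=yyz[z]_xz__   (P,z)→(P,x,+1)
state=P head=4 tape=yyzx[_]xz__   (P,_)→(Q,x,-1)
state=Q head=3 tape=yyz[x]xxz__   (Q,x)→(P,z,-1)
state=P head=2 tape=yy[z]zxxz__   (P,z)→(P,x,+1)
state=P head=3 tape=yyx[z]xxz__   (P,z)→(P,x,+1)
state=P head=4 tape=yyxx[x]xz__   (P,x)→(P,z,+1)
state=P head=5 tape=yyxxz[x]z__   (P,x)→(P,z,+1)
state=P head=6 tape=yyxxzz[z]__   (P,z)→(P,x,+1)
state=P head=7 tape=yyxxzzx[_]_   (P,_)→(Q,x,-1)
state=Q head=6 tape=yyxxzz[x]x_   (Q,x)→(P,z,-1)
state=P head=5 tape=yyxxz[z]zx_   (P,z)→(P,x,+1)
state=P head=6 tape=yyxxzx[z]x_   (P,z)→(P,x,+1)
state=P head=7 tape=yyxxzxx[x]_   (P,x)→(P,z,+1)
state=P head=8 tape=yyxxzxxz[_]   (P,_)→(Q,x,-1)
state=Q head=7 tape=yyxxzxx[z]x   (Q,z)→(H,_,+1)
state=H head=8 tape=yyxxzxx_[x]
Cell 6 holds x when M halts.

x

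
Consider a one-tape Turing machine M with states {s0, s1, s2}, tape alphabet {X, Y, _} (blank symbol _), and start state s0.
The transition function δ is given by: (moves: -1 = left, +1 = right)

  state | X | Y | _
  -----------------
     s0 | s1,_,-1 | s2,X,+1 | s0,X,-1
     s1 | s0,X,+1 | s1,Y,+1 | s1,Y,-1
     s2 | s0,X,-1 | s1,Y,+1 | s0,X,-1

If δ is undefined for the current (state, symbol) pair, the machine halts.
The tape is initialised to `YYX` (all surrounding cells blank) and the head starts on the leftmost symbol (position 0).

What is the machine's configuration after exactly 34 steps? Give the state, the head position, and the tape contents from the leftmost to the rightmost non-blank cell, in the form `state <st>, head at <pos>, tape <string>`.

state s1, head at 6, tape XYYYYY_X

state=s0 head=0 tape=[Y]YX_____   (s0,Y)→(s2,X,+1)
state=s2 head=1 tape=X[Y]X_____   (s2,Y)→(s1,Y,+1)
state=s1 head=2 tape=XY[X]_____   (s1,X)→(s0,X,+1)
state=s0 head=3 tape=XYX[_]____   (s0,_)→(s0,X,-1)
state=s0 head=2 tape=XY[X]X____   (s0,X)→(s1,_,-1)
state=s1 head=1 tape=X[Y]_X____   (s1,Y)→(s1,Y,+1)
state=s1 head=2 tape=XY[_]X____   (s1,_)→(s1,Y,-1)
state=s1 head=1 tape=X[Y]YX____   (s1,Y)→(s1,Y,+1)
state=s1 head=2 tape=XY[Y]X____   (s1,Y)→(s1,Y,+1)
state=s1 head=3 tape=XYY[X]____   (s1,X)→(s0,X,+1)
state=s0 head=4 tape=XYYX[_]___   (s0,_)→(s0,X,-1)
state=s0 head=3 tape=XYY[X]X___   (s0,X)→(s1,_,-1)
state=s1 head=2 tape=XY[Y]_X___   (s1,Y)→(s1,Y,+1)
state=s1 head=3 tape=XYY[_]X___   (s1,_)→(s1,Y,-1)
state=s1 head=2 tape=XY[Y]YX___   (s1,Y)→(s1,Y,+1)
state=s1 head=3 tape=XYY[Y]X___   (s1,Y)→(s1,Y,+1)
state=s1 head=4 tape=XYYY[X]___   (s1,X)→(s0,X,+1)
state=s0 head=5 tape=XYYYX[_]__   (s0,_)→(s0,X,-1)
state=s0 head=4 tape=XYYY[X]X__   (s0,X)→(s1,_,-1)
state=s1 head=3 tape=XYY[Y]_X__   (s1,Y)→(s1,Y,+1)
state=s1 head=4 tape=XYYY[_]X__   (s1,_)→(s1,Y,-1)
state=s1 head=3 tape=XYY[Y]YX__   (s1,Y)→(s1,Y,+1)
state=s1 head=4 tape=XYYY[Y]X__   (s1,Y)→(s1,Y,+1)
state=s1 head=5 tape=XYYYY[X]__   (s1,X)→(s0,X,+1)
state=s0 head=6 tape=XYYYYX[_]_   (s0,_)→(s0,X,-1)
state=s0 head=5 tape=XYYYY[X]X_   (s0,X)→(s1,_,-1)
state=s1 head=4 tape=XYYY[Y]_X_   (s1,Y)→(s1,Y,+1)
state=s1 head=5 tape=XYYYY[_]X_   (s1,_)→(s1,Y,-1)
state=s1 head=4 tape=XYYY[Y]YX_   (s1,Y)→(s1,Y,+1)
state=s1 head=5 tape=XYYYY[Y]X_   (s1,Y)→(s1,Y,+1)
state=s1 head=6 tape=XYYYYY[X]_   (s1,X)→(s0,X,+1)
state=s0 head=7 tape=XYYYYYX[_]   (s0,_)→(s0,X,-1)
state=s0 head=6 tape=XYYYYY[X]X   (s0,X)→(s1,_,-1)
state=s1 head=5 tape=XYYYY[Y]_X   (s1,Y)→(s1,Y,+1)
state=s1 head=6 tape=XYYYYY[_]X
After 34 steps: state s1, head at 6, tape XYYYYY_X.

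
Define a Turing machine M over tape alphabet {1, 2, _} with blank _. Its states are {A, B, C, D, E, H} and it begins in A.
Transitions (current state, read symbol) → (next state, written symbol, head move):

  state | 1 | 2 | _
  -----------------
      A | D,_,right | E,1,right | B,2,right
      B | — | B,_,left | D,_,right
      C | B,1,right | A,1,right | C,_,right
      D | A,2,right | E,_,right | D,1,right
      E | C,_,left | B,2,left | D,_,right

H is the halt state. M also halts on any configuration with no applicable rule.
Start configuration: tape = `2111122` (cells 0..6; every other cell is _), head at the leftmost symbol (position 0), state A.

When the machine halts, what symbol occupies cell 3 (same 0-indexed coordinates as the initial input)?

A | [2]111122   read 2 → write 1, move right, go to E
E | 1[1]11122   read 1 → write _, move left, go to C
C | [1]_11122   read 1 → write 1, move right, go to B
B | 1[_]11122   read _ → write _, move right, go to D
D | 1_[1]1122   read 1 → write 2, move right, go to A
A | 1_2[1]122   read 1 → write _, move right, go to D
D | 1_2_[1]22   read 1 → write 2, move right, go to A
A | 1_2_2[2]2   read 2 → write 1, move right, go to E
E | 1_2_21[2]   read 2 → write 2, move left, go to B
B | 1_2_2[1]2
Cell 3 holds _ when M halts.

_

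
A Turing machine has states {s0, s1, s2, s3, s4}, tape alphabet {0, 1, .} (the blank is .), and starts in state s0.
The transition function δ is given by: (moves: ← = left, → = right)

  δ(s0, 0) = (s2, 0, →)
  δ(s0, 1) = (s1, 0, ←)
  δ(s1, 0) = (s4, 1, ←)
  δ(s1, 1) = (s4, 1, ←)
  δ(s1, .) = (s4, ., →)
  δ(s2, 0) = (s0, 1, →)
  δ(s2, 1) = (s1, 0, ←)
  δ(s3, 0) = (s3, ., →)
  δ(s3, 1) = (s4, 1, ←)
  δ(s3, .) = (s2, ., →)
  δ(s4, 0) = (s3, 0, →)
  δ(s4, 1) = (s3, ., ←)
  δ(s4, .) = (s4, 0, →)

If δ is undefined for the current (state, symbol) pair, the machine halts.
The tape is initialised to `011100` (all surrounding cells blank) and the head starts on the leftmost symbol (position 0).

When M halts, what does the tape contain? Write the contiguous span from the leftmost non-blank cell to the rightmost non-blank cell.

101

state=s0 head=0 tape=.[0]11100.   (s0,0)→(s2,0,→)
state=s2 head=1 tape=.0[1]1100.   (s2,1)→(s1,0,←)
state=s1 head=0 tape=.[0]01100.   (s1,0)→(s4,1,←)
state=s4 head=-1 tape=[.]101100.   (s4,.)→(s4,0,→)
state=s4 head=0 tape=0[1]01100.   (s4,1)→(s3,.,←)
state=s3 head=-1 tape=[0].01100.   (s3,0)→(s3,.,→)
state=s3 head=0 tape=.[.]01100.   (s3,.)→(s2,.,→)
state=s2 head=1 tape=..[0]1100.   (s2,0)→(s0,1,→)
state=s0 head=2 tape=..1[1]100.   (s0,1)→(s1,0,←)
state=s1 head=1 tape=..[1]0100.   (s1,1)→(s4,1,←)
state=s4 head=0 tape=.[.]10100.   (s4,.)→(s4,0,→)
state=s4 head=1 tape=.0[1]0100.   (s4,1)→(s3,.,←)
state=s3 head=0 tape=.[0].0100.   (s3,0)→(s3,.,→)
state=s3 head=1 tape=..[.]0100.   (s3,.)→(s2,.,→)
state=s2 head=2 tape=...[0]100.   (s2,0)→(s0,1,→)
state=s0 head=3 tape=...1[1]00.   (s0,1)→(s1,0,←)
state=s1 head=2 tape=...[1]000.   (s1,1)→(s4,1,←)
state=s4 head=1 tape=..[.]1000.   (s4,.)→(s4,0,→)
state=s4 head=2 tape=..0[1]000.   (s4,1)→(s3,.,←)
state=s3 head=1 tape=..[0].000.   (s3,0)→(s3,.,→)
state=s3 head=2 tape=...[.]000.   (s3,.)→(s2,.,→)
state=s2 head=3 tape=....[0]00.   (s2,0)→(s0,1,→)
state=s0 head=4 tape=....1[0]0.   (s0,0)→(s2,0,→)
state=s2 head=5 tape=....10[0].   (s2,0)→(s0,1,→)
state=s0 head=6 tape=....101[.]
The non-blank tape span at halt is 101.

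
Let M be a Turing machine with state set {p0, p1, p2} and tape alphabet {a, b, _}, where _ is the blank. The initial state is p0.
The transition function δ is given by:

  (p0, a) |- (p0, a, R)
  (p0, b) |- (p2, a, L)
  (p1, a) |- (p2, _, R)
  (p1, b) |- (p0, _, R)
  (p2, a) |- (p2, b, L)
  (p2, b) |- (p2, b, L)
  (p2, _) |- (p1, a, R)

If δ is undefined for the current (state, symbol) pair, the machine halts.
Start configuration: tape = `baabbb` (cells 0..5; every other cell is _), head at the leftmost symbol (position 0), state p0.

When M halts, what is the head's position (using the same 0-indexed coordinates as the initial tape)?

state=p0 head=0 tape=_[b]aabbb_   (p0,b)→(p2,a,L)
state=p2 head=-1 tape=[_]aaabbb_   (p2,_)→(p1,a,R)
state=p1 head=0 tape=a[a]aabbb_   (p1,a)→(p2,_,R)
state=p2 head=1 tape=a_[a]abbb_   (p2,a)→(p2,b,L)
state=p2 head=0 tape=a[_]babbb_   (p2,_)→(p1,a,R)
state=p1 head=1 tape=aa[b]abbb_   (p1,b)→(p0,_,R)
state=p0 head=2 tape=aa_[a]bbb_   (p0,a)→(p0,a,R)
state=p0 head=3 tape=aa_a[b]bb_   (p0,b)→(p2,a,L)
state=p2 head=2 tape=aa_[a]abb_   (p2,a)→(p2,b,L)
state=p2 head=1 tape=aa[_]babb_   (p2,_)→(p1,a,R)
state=p1 head=2 tape=aaa[b]abb_   (p1,b)→(p0,_,R)
state=p0 head=3 tape=aaa_[a]bb_   (p0,a)→(p0,a,R)
state=p0 head=4 tape=aaa_a[b]b_   (p0,b)→(p2,a,L)
state=p2 head=3 tape=aaa_[a]ab_   (p2,a)→(p2,b,L)
state=p2 head=2 tape=aaa[_]bab_   (p2,_)→(p1,a,R)
state=p1 head=3 tape=aaaa[b]ab_   (p1,b)→(p0,_,R)
state=p0 head=4 tape=aaaa_[a]b_   (p0,a)→(p0,a,R)
state=p0 head=5 tape=aaaa_a[b]_   (p0,b)→(p2,a,L)
state=p2 head=4 tape=aaaa_[a]a_   (p2,a)→(p2,b,L)
state=p2 head=3 tape=aaaa[_]ba_   (p2,_)→(p1,a,R)
state=p1 head=4 tape=aaaaa[b]a_   (p1,b)→(p0,_,R)
state=p0 head=5 tape=aaaaa_[a]_   (p0,a)→(p0,a,R)
state=p0 head=6 tape=aaaaa_a[_]
At halt the head is at cell 6.

6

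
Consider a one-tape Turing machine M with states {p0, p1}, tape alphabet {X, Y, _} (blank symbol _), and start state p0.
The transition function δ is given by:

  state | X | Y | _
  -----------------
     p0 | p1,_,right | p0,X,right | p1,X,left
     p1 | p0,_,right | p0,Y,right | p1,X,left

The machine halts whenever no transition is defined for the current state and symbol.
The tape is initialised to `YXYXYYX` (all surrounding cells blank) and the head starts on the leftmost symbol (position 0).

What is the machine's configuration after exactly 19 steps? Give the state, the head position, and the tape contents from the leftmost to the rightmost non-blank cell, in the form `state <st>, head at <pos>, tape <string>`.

p0 | [Y]XYXYYX__   read Y → write X, move right, go to p0
p0 | X[X]YXYYX__   read X → write _, move right, go to p1
p1 | X_[Y]XYYX__   read Y → write Y, move right, go to p0
p0 | X_Y[X]YYX__   read X → write _, move right, go to p1
p1 | X_Y_[Y]YX__   read Y → write Y, move right, go to p0
p0 | X_Y_Y[Y]X__   read Y → write X, move right, go to p0
p0 | X_Y_YX[X]__   read X → write _, move right, go to p1
p1 | X_Y_YX_[_]_   read _ → write X, move left, go to p1
p1 | X_Y_YX[_]X_   read _ → write X, move left, go to p1
p1 | X_Y_Y[X]XX_   read X → write _, move right, go to p0
p0 | X_Y_Y_[X]X_   read X → write _, move right, go to p1
p1 | X_Y_Y__[X]_   read X → write _, move right, go to p0
p0 | X_Y_Y___[_]   read _ → write X, move left, go to p1
p1 | X_Y_Y__[_]X   read _ → write X, move left, go to p1
p1 | X_Y_Y_[_]XX   read _ → write X, move left, go to p1
p1 | X_Y_Y[_]XXX   read _ → write X, move left, go to p1
p1 | X_Y_[Y]XXXX   read Y → write Y, move right, go to p0
p0 | X_Y_Y[X]XXX   read X → write _, move right, go to p1
p1 | X_Y_Y_[X]XX   read X → write _, move right, go to p0
p0 | X_Y_Y__[X]X
After 19 steps: state p0, head at 7, tape X_Y_Y__XX.

state p0, head at 7, tape X_Y_Y__XX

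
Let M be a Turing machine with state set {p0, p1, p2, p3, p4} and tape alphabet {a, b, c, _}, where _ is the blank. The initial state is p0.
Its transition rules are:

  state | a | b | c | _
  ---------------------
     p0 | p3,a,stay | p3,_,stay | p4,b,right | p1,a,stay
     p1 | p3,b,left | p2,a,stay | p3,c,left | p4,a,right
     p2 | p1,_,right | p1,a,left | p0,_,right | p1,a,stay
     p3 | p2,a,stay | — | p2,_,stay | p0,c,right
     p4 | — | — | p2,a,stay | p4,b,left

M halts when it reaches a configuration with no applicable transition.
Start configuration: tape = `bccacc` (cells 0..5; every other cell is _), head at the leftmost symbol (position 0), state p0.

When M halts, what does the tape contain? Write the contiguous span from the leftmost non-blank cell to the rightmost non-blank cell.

p0 | [b]ccacc__   read b → write _, move stay, go to p3
p3 | [_]ccacc__   read _ → write c, move right, go to p0
p0 | c[c]cacc__   read c → write b, move right, go to p4
p4 | cb[c]acc__   read c → write a, move stay, go to p2
p2 | cb[a]acc__   read a → write _, move right, go to p1
p1 | cb_[a]cc__   read a → write b, move left, go to p3
p3 | cb[_]bcc__   read _ → write c, move right, go to p0
p0 | cbc[b]cc__   read b → write _, move stay, go to p3
p3 | cbc[_]cc__   read _ → write c, move right, go to p0
p0 | cbcc[c]c__   read c → write b, move right, go to p4
p4 | cbccb[c]__   read c → write a, move stay, go to p2
p2 | cbccb[a]__   read a → write _, move right, go to p1
p1 | cbccb_[_]_   read _ → write a, move right, go to p4
p4 | cbccb_a[_]   read _ → write b, move left, go to p4
p4 | cbccb_[a]b
The non-blank tape span at halt is cbccb_ab.

cbccb_ab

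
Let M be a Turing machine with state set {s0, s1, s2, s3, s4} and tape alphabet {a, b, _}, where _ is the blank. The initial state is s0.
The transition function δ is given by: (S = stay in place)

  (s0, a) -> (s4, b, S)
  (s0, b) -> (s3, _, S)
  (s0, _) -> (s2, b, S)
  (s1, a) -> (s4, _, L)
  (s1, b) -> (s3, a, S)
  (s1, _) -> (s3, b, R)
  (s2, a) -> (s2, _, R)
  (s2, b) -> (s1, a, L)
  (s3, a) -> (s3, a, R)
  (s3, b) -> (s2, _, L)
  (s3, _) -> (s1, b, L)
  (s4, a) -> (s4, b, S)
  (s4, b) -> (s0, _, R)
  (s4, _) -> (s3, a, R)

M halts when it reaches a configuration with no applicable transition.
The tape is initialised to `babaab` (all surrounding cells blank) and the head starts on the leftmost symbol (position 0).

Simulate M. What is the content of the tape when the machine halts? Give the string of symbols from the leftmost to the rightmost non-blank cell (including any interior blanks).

b__abaab

state=s0 head=0 tape=__[b]abaab   (s0,b)→(s3,_,S)
state=s3 head=0 tape=__[_]abaab   (s3,_)→(s1,b,L)
state=s1 head=-1 tape=_[_]babaab   (s1,_)→(s3,b,R)
state=s3 head=0 tape=_b[b]abaab   (s3,b)→(s2,_,L)
state=s2 head=-1 tape=_[b]_abaab   (s2,b)→(s1,a,L)
state=s1 head=-2 tape=[_]a_abaab   (s1,_)→(s3,b,R)
state=s3 head=-1 tape=b[a]_abaab   (s3,a)→(s3,a,R)
state=s3 head=0 tape=ba[_]abaab   (s3,_)→(s1,b,L)
state=s1 head=-1 tape=b[a]babaab   (s1,a)→(s4,_,L)
state=s4 head=-2 tape=[b]_babaab   (s4,b)→(s0,_,R)
state=s0 head=-1 tape=_[_]babaab   (s0,_)→(s2,b,S)
state=s2 head=-1 tape=_[b]babaab   (s2,b)→(s1,a,L)
state=s1 head=-2 tape=[_]ababaab   (s1,_)→(s3,b,R)
state=s3 head=-1 tape=b[a]babaab   (s3,a)→(s3,a,R)
state=s3 head=0 tape=ba[b]abaab   (s3,b)→(s2,_,L)
state=s2 head=-1 tape=b[a]_abaab   (s2,a)→(s2,_,R)
state=s2 head=0 tape=b_[_]abaab
The non-blank tape span at halt is b__abaab.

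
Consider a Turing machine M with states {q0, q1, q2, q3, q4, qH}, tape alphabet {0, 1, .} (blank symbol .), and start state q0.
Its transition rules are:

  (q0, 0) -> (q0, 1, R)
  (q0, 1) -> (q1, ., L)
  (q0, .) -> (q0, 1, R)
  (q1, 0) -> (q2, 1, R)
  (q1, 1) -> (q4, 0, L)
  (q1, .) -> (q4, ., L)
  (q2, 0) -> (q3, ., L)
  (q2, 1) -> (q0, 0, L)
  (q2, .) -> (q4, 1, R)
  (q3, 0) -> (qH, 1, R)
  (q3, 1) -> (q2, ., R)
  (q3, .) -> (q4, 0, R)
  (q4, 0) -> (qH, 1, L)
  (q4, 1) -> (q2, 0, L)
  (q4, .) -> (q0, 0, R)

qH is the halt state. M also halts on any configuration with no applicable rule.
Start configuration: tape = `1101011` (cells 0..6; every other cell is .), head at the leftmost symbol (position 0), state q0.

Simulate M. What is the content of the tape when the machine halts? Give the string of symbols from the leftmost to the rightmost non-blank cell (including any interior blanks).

011100.011

q0 | ...[1]101011   read 1 → write ., move L, go to q1
q1 | ..[.].101011   read . → write ., move L, go to q4
q4 | .[.]..101011   read . → write 0, move R, go to q0
q0 | .0[.].101011   read . → write 1, move R, go to q0
q0 | .01[.]101011   read . → write 1, move R, go to q0
q0 | .011[1]01011   read 1 → write ., move L, go to q1
q1 | .01[1].01011   read 1 → write 0, move L, go to q4
q4 | .0[1]0.01011   read 1 → write 0, move L, go to q2
q2 | .[0]00.01011   read 0 → write ., move L, go to q3
q3 | [.].00.01011   read . → write 0, move R, go to q4
q4 | 0[.]00.01011   read . → write 0, move R, go to q0
q0 | 00[0]0.01011   read 0 → write 1, move R, go to q0
q0 | 001[0].01011   read 0 → write 1, move R, go to q0
q0 | 0011[.]01011   read . → write 1, move R, go to q0
q0 | 00111[0]1011   read 0 → write 1, move R, go to q0
q0 | 001111[1]011   read 1 → write ., move L, go to q1
q1 | 00111[1].011   read 1 → write 0, move L, go to q4
q4 | 0011[1]0.011   read 1 → write 0, move L, go to q2
q2 | 001[1]00.011   read 1 → write 0, move L, go to q0
q0 | 00[1]000.011   read 1 → write ., move L, go to q1
q1 | 0[0].000.011   read 0 → write 1, move R, go to q2
q2 | 01[.]000.011   read . → write 1, move R, go to q4
q4 | 011[0]00.011   read 0 → write 1, move L, go to qH
qH | 01[1]100.011
The non-blank tape span at halt is 011100.011.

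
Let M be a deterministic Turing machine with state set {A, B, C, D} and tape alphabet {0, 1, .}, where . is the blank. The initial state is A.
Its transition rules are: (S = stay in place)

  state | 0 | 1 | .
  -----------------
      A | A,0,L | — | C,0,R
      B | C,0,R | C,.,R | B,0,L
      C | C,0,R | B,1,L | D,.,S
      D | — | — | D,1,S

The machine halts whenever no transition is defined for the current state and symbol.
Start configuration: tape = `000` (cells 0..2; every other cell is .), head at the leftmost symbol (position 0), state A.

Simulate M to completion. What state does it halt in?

D

state=A head=0 tape=.[0]00.   (A,0)→(A,0,L)
state=A head=-1 tape=[.]000.   (A,.)→(C,0,R)
state=C head=0 tape=0[0]00.   (C,0)→(C,0,R)
state=C head=1 tape=00[0]0.   (C,0)→(C,0,R)
state=C head=2 tape=000[0].   (C,0)→(C,0,R)
state=C head=3 tape=0000[.]   (C,.)→(D,.,S)
state=D head=3 tape=0000[.]   (D,.)→(D,1,S)
state=D head=3 tape=0000[1]
No transition is defined for (D, 1); M halts in state D.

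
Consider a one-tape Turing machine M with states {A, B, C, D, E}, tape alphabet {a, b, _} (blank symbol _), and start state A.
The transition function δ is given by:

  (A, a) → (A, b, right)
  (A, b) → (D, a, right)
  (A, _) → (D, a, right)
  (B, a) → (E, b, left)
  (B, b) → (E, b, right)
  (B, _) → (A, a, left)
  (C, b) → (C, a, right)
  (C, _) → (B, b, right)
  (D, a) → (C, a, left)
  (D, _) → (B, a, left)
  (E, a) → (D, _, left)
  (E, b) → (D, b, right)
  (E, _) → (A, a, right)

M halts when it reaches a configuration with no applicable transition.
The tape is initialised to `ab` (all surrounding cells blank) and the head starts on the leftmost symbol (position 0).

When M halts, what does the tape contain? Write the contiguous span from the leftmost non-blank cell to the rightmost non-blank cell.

bba

state=A head=0 tape=[a]b_   (A,a)→(A,b,right)
state=A head=1 tape=b[b]_   (A,b)→(D,a,right)
state=D head=2 tape=ba[_]   (D,_)→(B,a,left)
state=B head=1 tape=b[a]a   (B,a)→(E,b,left)
state=E head=0 tape=[b]ba   (E,b)→(D,b,right)
state=D head=1 tape=b[b]a
The non-blank tape span at halt is bba.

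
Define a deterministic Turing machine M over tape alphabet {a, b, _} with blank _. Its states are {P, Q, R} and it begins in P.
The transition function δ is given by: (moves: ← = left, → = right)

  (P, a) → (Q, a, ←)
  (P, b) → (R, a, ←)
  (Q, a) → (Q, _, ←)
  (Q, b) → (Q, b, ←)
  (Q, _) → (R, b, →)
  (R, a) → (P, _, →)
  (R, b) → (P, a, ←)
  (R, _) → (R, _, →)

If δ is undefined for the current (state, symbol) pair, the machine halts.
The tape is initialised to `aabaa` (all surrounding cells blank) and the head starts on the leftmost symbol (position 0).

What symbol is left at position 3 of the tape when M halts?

state=P head=0 tape=_[a]abaa_   (P,a)→(Q,a,←)
state=Q head=-1 tape=[_]aabaa_   (Q,_)→(R,b,→)
state=R head=0 tape=b[a]abaa_   (R,a)→(P,_,→)
state=P head=1 tape=b_[a]baa_   (P,a)→(Q,a,←)
state=Q head=0 tape=b[_]abaa_   (Q,_)→(R,b,→)
state=R head=1 tape=bb[a]baa_   (R,a)→(P,_,→)
state=P head=2 tape=bb_[b]aa_   (P,b)→(R,a,←)
state=R head=1 tape=bb[_]aaa_   (R,_)→(R,_,→)
state=R head=2 tape=bb_[a]aa_   (R,a)→(P,_,→)
state=P head=3 tape=bb__[a]a_   (P,a)→(Q,a,←)
state=Q head=2 tape=bb_[_]aa_   (Q,_)→(R,b,→)
state=R head=3 tape=bb_b[a]a_   (R,a)→(P,_,→)
state=P head=4 tape=bb_b_[a]_   (P,a)→(Q,a,←)
state=Q head=3 tape=bb_b[_]a_   (Q,_)→(R,b,→)
state=R head=4 tape=bb_bb[a]_   (R,a)→(P,_,→)
state=P head=5 tape=bb_bb_[_]
Cell 3 holds b when M halts.

b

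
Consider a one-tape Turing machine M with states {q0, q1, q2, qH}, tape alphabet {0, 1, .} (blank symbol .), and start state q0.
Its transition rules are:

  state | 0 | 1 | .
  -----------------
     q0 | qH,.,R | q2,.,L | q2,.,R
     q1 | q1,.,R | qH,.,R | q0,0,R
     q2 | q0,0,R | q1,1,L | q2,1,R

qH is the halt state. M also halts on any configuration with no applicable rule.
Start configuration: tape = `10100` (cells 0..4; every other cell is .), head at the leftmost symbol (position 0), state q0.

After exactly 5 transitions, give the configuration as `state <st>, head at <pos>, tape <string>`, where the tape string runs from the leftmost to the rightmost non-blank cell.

q0 | .[1]0100   read 1 → write ., move L, go to q2
q2 | [.].0100   read . → write 1, move R, go to q2
q2 | 1[.]0100   read . → write 1, move R, go to q2
q2 | 11[0]100   read 0 → write 0, move R, go to q0
q0 | 110[1]00   read 1 → write ., move L, go to q2
q2 | 11[0].00
After 5 steps: state q2, head at 1, tape 110.00.

state q2, head at 1, tape 110.00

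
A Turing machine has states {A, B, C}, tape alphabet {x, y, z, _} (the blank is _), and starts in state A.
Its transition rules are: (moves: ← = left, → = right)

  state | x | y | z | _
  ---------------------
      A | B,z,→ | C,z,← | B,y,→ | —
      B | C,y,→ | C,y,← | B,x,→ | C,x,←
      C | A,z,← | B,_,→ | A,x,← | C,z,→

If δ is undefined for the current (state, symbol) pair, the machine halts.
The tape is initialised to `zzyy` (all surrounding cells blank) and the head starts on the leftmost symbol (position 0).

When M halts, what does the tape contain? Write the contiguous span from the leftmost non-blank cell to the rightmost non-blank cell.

A | _[z]zyy__   read z → write y, move →, go to B
B | _y[z]yy__   read z → write x, move →, go to B
B | _yx[y]y__   read y → write y, move ←, go to C
C | _y[x]yy__   read x → write z, move ←, go to A
A | _[y]zyy__   read y → write z, move ←, go to C
C | [_]zzyy__   read _ → write z, move →, go to C
C | z[z]zyy__   read z → write x, move ←, go to A
A | [z]xzyy__   read z → write y, move →, go to B
B | y[x]zyy__   read x → write y, move →, go to C
C | yy[z]yy__   read z → write x, move ←, go to A
A | y[y]xyy__   read y → write z, move ←, go to C
C | [y]zxyy__   read y → write _, move →, go to B
B | _[z]xyy__   read z → write x, move →, go to B
B | _x[x]yy__   read x → write y, move →, go to C
C | _xy[y]y__   read y → write _, move →, go to B
B | _xy_[y]__   read y → write y, move ←, go to C
C | _xy[_]y__   read _ → write z, move →, go to C
C | _xyz[y]__   read y → write _, move →, go to B
B | _xyz_[_]_   read _ → write x, move ←, go to C
C | _xyz[_]x_   read _ → write z, move →, go to C
C | _xyzz[x]_   read x → write z, move ←, go to A
A | _xyz[z]z_   read z → write y, move →, go to B
B | _xyzy[z]_   read z → write x, move →, go to B
B | _xyzyx[_]   read _ → write x, move ←, go to C
C | _xyzy[x]x   read x → write z, move ←, go to A
A | _xyz[y]zx   read y → write z, move ←, go to C
C | _xy[z]zzx   read z → write x, move ←, go to A
A | _x[y]xzzx   read y → write z, move ←, go to C
C | _[x]zxzzx   read x → write z, move ←, go to A
A | [_]zzxzzx
The non-blank tape span at halt is zzxzzx.

zzxzzx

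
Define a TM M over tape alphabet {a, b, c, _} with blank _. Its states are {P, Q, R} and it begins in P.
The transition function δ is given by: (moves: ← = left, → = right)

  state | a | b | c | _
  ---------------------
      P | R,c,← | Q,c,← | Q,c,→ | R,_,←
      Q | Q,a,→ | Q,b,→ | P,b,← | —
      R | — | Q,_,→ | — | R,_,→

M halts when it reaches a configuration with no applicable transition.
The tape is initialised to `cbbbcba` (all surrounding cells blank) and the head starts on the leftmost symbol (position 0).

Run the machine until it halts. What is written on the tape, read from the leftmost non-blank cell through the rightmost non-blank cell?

bbbba

P | __[c]bbbcba_   read c → write c, move →, go to Q
Q | __c[b]bbcba_   read b → write b, move →, go to Q
Q | __cb[b]bcba_   read b → write b, move →, go to Q
Q | __cbb[b]cba_   read b → write b, move →, go to Q
Q | __cbbb[c]ba_   read c → write b, move ←, go to P
P | __cbb[b]bba_   read b → write c, move ←, go to Q
Q | __cb[b]cbba_   read b → write b, move →, go to Q
Q | __cbb[c]bba_   read c → write b, move ←, go to P
P | __cb[b]bbba_   read b → write c, move ←, go to Q
Q | __c[b]cbbba_   read b → write b, move →, go to Q
Q | __cb[c]bbba_   read c → write b, move ←, go to P
P | __c[b]bbbba_   read b → write c, move ←, go to Q
Q | __[c]cbbbba_   read c → write b, move ←, go to P
P | _[_]bcbbbba_   read _ → write _, move ←, go to R
R | [_]_bcbbbba_   read _ → write _, move →, go to R
R | _[_]bcbbbba_   read _ → write _, move →, go to R
R | __[b]cbbbba_   read b → write _, move →, go to Q
Q | ___[c]bbbba_   read c → write b, move ←, go to P
P | __[_]bbbbba_   read _ → write _, move ←, go to R
R | _[_]_bbbbba_   read _ → write _, move →, go to R
R | __[_]bbbbba_   read _ → write _, move →, go to R
R | ___[b]bbbba_   read b → write _, move →, go to Q
Q | ____[b]bbba_   read b → write b, move →, go to Q
Q | ____b[b]bba_   read b → write b, move →, go to Q
Q | ____bb[b]ba_   read b → write b, move →, go to Q
Q | ____bbb[b]a_   read b → write b, move →, go to Q
Q | ____bbbb[a]_   read a → write a, move →, go to Q
Q | ____bbbba[_]
The non-blank tape span at halt is bbbba.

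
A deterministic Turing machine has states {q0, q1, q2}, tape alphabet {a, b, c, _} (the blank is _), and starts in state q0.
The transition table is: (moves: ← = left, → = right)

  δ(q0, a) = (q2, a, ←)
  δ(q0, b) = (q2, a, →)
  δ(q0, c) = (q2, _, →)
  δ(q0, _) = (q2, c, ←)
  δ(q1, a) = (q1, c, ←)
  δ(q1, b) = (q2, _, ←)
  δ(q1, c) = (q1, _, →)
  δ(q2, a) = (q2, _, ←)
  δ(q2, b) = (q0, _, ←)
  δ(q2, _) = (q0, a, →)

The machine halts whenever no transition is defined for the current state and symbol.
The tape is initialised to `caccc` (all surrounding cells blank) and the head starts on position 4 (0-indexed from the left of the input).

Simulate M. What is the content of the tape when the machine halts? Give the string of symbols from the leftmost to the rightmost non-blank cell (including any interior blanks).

state=q0 head=4 tape=cacc[c]__   (q0,c)→(q2,_,→)
state=q2 head=5 tape=cacc_[_]_   (q2,_)→(q0,a,→)
state=q0 head=6 tape=cacc_a[_]   (q0,_)→(q2,c,←)
state=q2 head=5 tape=cacc_[a]c   (q2,a)→(q2,_,←)
state=q2 head=4 tape=cacc[_]_c   (q2,_)→(q0,a,→)
state=q0 head=5 tape=cacca[_]c   (q0,_)→(q2,c,←)
state=q2 head=4 tape=cacc[a]cc   (q2,a)→(q2,_,←)
state=q2 head=3 tape=cac[c]_cc
The non-blank tape span at halt is cacc_cc.

cacc_cc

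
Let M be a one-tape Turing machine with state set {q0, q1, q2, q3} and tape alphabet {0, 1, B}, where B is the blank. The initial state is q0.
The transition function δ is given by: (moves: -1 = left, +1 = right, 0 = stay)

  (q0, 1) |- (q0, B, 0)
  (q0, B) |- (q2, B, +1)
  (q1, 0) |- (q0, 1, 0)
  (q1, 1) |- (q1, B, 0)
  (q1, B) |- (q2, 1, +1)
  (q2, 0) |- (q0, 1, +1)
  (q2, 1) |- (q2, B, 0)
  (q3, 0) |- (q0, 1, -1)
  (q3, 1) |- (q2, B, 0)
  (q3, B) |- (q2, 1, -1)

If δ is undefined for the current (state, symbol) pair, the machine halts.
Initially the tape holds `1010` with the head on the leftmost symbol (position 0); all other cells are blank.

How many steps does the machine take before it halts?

state=q0 head=0 tape=[1]010BB   (q0,1)→(q0,B,0)
state=q0 head=0 tape=[B]010BB   (q0,B)→(q2,B,+1)
state=q2 head=1 tape=B[0]10BB   (q2,0)→(q0,1,+1)
state=q0 head=2 tape=B1[1]0BB   (q0,1)→(q0,B,0)
state=q0 head=2 tape=B1[B]0BB   (q0,B)→(q2,B,+1)
state=q2 head=3 tape=B1B[0]BB   (q2,0)→(q0,1,+1)
state=q0 head=4 tape=B1B1[B]B   (q0,B)→(q2,B,+1)
state=q2 head=5 tape=B1B1B[B]
M halts after 7 transitions.

7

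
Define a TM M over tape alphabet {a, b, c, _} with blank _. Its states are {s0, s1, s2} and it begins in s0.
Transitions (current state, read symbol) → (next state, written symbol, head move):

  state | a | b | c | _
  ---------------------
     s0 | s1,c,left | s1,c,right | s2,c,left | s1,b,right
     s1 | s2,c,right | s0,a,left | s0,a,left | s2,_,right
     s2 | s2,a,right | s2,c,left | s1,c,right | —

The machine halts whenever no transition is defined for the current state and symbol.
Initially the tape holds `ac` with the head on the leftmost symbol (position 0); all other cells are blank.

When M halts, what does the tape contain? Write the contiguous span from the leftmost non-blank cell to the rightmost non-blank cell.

ca

state=s0 head=0 tape=_[a]c   (s0,a)→(s1,c,left)
state=s1 head=-1 tape=[_]cc   (s1,_)→(s2,_,right)
state=s2 head=0 tape=_[c]c   (s2,c)→(s1,c,right)
state=s1 head=1 tape=_c[c]   (s1,c)→(s0,a,left)
state=s0 head=0 tape=_[c]a   (s0,c)→(s2,c,left)
state=s2 head=-1 tape=[_]ca
The non-blank tape span at halt is ca.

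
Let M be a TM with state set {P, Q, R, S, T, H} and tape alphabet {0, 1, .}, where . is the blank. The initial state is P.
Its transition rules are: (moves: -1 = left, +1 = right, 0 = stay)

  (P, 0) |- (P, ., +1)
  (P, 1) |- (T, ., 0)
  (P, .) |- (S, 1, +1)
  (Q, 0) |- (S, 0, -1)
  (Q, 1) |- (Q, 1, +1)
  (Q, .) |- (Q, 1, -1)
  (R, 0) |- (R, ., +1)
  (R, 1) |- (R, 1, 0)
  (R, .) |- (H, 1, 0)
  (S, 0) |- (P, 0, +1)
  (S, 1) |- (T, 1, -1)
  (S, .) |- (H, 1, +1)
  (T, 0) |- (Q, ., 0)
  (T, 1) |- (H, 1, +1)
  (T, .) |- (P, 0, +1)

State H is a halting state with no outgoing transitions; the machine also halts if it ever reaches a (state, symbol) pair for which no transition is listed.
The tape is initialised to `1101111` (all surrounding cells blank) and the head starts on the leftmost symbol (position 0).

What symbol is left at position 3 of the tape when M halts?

0

P | [1]101111...   read 1 → write ., move 0, go to T
T | [.]101111...   read . → write 0, move +1, go to P
P | 0[1]01111...   read 1 → write ., move 0, go to T
T | 0[.]01111...   read . → write 0, move +1, go to P
P | 00[0]1111...   read 0 → write ., move +1, go to P
P | 00.[1]111...   read 1 → write ., move 0, go to T
T | 00.[.]111...   read . → write 0, move +1, go to P
P | 00.0[1]11...   read 1 → write ., move 0, go to T
T | 00.0[.]11...   read . → write 0, move +1, go to P
P | 00.00[1]1...   read 1 → write ., move 0, go to T
T | 00.00[.]1...   read . → write 0, move +1, go to P
P | 00.000[1]...   read 1 → write ., move 0, go to T
T | 00.000[.]...   read . → write 0, move +1, go to P
P | 00.0000[.]..   read . → write 1, move +1, go to S
S | 00.00001[.].   read . → write 1, move +1, go to H
H | 00.000011[.]
Cell 3 holds 0 when M halts.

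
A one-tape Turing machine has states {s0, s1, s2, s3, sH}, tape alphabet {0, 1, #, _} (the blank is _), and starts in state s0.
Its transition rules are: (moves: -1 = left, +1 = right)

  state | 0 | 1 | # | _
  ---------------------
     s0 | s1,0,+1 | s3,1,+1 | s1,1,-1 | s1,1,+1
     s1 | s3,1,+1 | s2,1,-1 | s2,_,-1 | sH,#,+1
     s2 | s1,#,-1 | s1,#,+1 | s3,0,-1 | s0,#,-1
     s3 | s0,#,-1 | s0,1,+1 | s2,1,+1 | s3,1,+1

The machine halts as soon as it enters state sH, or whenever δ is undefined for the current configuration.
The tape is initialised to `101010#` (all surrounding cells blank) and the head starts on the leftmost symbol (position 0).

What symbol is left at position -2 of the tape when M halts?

#

s0 | __[1]01010#   read 1 → write 1, move +1, go to s3
s3 | __1[0]1010#   read 0 → write #, move -1, go to s0
s0 | __[1]#1010#   read 1 → write 1, move +1, go to s3
s3 | __1[#]1010#   read # → write 1, move +1, go to s2
s2 | __11[1]010#   read 1 → write #, move +1, go to s1
s1 | __11#[0]10#   read 0 → write 1, move +1, go to s3
s3 | __11#1[1]0#   read 1 → write 1, move +1, go to s0
s0 | __11#11[0]#   read 0 → write 0, move +1, go to s1
s1 | __11#110[#]   read # → write _, move -1, go to s2
s2 | __11#11[0]_   read 0 → write #, move -1, go to s1
s1 | __11#1[1]#_   read 1 → write 1, move -1, go to s2
s2 | __11#[1]1#_   read 1 → write #, move +1, go to s1
s1 | __11##[1]#_   read 1 → write 1, move -1, go to s2
s2 | __11#[#]1#_   read # → write 0, move -1, go to s3
s3 | __11[#]01#_   read # → write 1, move +1, go to s2
s2 | __111[0]1#_   read 0 → write #, move -1, go to s1
s1 | __11[1]#1#_   read 1 → write 1, move -1, go to s2
s2 | __1[1]1#1#_   read 1 → write #, move +1, go to s1
s1 | __1#[1]#1#_   read 1 → write 1, move -1, go to s2
s2 | __1[#]1#1#_   read # → write 0, move -1, go to s3
s3 | __[1]01#1#_   read 1 → write 1, move +1, go to s0
s0 | __1[0]1#1#_   read 0 → write 0, move +1, go to s1
s1 | __10[1]#1#_   read 1 → write 1, move -1, go to s2
s2 | __1[0]1#1#_   read 0 → write #, move -1, go to s1
s1 | __[1]#1#1#_   read 1 → write 1, move -1, go to s2
s2 | _[_]1#1#1#_   read _ → write #, move -1, go to s0
s0 | [_]#1#1#1#_   read _ → write 1, move +1, go to s1
s1 | 1[#]1#1#1#_   read # → write _, move -1, go to s2
s2 | [1]_1#1#1#_   read 1 → write #, move +1, go to s1
s1 | #[_]1#1#1#_   read _ → write #, move +1, go to sH
sH | ##[1]#1#1#_
Cell -2 holds # when M halts.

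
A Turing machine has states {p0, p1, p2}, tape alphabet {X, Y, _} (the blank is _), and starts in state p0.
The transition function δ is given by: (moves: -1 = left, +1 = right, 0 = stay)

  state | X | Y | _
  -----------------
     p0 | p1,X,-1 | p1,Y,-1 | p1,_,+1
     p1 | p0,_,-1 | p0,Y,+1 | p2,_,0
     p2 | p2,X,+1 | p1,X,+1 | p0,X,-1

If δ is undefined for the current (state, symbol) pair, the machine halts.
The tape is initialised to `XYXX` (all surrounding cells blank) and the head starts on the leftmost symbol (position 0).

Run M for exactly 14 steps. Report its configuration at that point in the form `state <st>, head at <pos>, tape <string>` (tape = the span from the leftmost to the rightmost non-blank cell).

state p1, head at -1, tape XXYXX

p0 | __[X]YXX   read X → write X, move -1, go to p1
p1 | _[_]XYXX   read _ → write _, move 0, go to p2
p2 | _[_]XYXX   read _ → write X, move -1, go to p0
p0 | [_]XXYXX   read _ → write _, move +1, go to p1
p1 | _[X]XYXX   read X → write _, move -1, go to p0
p0 | [_]_XYXX   read _ → write _, move +1, go to p1
p1 | _[_]XYXX   read _ → write _, move 0, go to p2
p2 | _[_]XYXX   read _ → write X, move -1, go to p0
p0 | [_]XXYXX   read _ → write _, move +1, go to p1
p1 | _[X]XYXX   read X → write _, move -1, go to p0
p0 | [_]_XYXX   read _ → write _, move +1, go to p1
p1 | _[_]XYXX   read _ → write _, move 0, go to p2
p2 | _[_]XYXX   read _ → write X, move -1, go to p0
p0 | [_]XXYXX   read _ → write _, move +1, go to p1
p1 | _[X]XYXX
After 14 steps: state p1, head at -1, tape XXYXX.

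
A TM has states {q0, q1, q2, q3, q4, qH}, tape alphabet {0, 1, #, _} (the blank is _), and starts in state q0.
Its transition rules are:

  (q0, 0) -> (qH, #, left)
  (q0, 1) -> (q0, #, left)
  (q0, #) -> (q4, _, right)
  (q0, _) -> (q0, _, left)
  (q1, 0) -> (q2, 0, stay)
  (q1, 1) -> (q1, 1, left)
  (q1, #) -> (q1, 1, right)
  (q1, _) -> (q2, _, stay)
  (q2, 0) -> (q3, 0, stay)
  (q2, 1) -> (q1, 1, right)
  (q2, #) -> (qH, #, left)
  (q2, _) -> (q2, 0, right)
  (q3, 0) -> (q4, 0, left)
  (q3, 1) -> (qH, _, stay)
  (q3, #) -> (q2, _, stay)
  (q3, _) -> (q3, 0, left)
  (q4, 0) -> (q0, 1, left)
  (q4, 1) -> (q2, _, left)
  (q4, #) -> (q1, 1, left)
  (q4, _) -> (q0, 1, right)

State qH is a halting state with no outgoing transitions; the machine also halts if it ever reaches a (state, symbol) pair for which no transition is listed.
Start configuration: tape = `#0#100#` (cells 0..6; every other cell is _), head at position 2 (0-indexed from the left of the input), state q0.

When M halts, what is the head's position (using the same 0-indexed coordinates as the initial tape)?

q0 | #0[#]100#   read # → write _, move right, go to q4
q4 | #0_[1]00#   read 1 → write _, move left, go to q2
q2 | #0[_]_00#   read _ → write 0, move right, go to q2
q2 | #00[_]00#   read _ → write 0, move right, go to q2
q2 | #000[0]0#   read 0 → write 0, move stay, go to q3
q3 | #000[0]0#   read 0 → write 0, move left, go to q4
q4 | #00[0]00#   read 0 → write 1, move left, go to q0
q0 | #0[0]100#   read 0 → write #, move left, go to qH
qH | #[0]#100#
At halt the head is at cell 1.

1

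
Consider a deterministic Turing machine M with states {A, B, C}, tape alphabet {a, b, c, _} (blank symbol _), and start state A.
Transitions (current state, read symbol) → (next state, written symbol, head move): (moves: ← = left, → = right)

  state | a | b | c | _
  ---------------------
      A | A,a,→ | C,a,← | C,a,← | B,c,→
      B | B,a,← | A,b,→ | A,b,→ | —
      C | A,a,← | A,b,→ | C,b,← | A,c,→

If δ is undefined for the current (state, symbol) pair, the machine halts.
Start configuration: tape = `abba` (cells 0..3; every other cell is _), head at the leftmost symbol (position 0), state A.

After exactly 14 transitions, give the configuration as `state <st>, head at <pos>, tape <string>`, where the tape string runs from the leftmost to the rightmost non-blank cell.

state=A head=0 tape=_[a]bba_   (A,a)→(A,a,→)
state=A head=1 tape=_a[b]ba_   (A,b)→(C,a,←)
state=C head=0 tape=_[a]aba_   (C,a)→(A,a,←)
state=A head=-1 tape=[_]aaba_   (A,_)→(B,c,→)
state=B head=0 tape=c[a]aba_   (B,a)→(B,a,←)
state=B head=-1 tape=[c]aaba_   (B,c)→(A,b,→)
state=A head=0 tape=b[a]aba_   (A,a)→(A,a,→)
state=A head=1 tape=ba[a]ba_   (A,a)→(A,a,→)
state=A head=2 tape=baa[b]a_   (A,b)→(C,a,←)
state=C head=1 tape=ba[a]aa_   (C,a)→(A,a,←)
state=A head=0 tape=b[a]aaa_   (A,a)→(A,a,→)
state=A head=1 tape=ba[a]aa_   (A,a)→(A,a,→)
state=A head=2 tape=baa[a]a_   (A,a)→(A,a,→)
state=A head=3 tape=baaa[a]_   (A,a)→(A,a,→)
state=A head=4 tape=baaaa[_]
After 14 steps: state A, head at 4, tape baaaa.

state A, head at 4, tape baaaa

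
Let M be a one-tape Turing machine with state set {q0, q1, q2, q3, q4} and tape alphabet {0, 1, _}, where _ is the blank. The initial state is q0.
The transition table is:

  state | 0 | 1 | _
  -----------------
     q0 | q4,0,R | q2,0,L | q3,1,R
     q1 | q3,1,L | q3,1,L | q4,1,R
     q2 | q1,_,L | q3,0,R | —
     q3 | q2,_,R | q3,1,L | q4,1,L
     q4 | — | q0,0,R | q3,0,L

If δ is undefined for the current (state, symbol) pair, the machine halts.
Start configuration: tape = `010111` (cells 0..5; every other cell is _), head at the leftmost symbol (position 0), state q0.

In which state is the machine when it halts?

state=q0 head=0 tape=[0]10111   (q0,0)→(q4,0,R)
state=q4 head=1 tape=0[1]0111   (q4,1)→(q0,0,R)
state=q0 head=2 tape=00[0]111   (q0,0)→(q4,0,R)
state=q4 head=3 tape=000[1]11   (q4,1)→(q0,0,R)
state=q0 head=4 tape=0000[1]1   (q0,1)→(q2,0,L)
state=q2 head=3 tape=000[0]01   (q2,0)→(q1,_,L)
state=q1 head=2 tape=00[0]_01   (q1,0)→(q3,1,L)
state=q3 head=1 tape=0[0]1_01   (q3,0)→(q2,_,R)
state=q2 head=2 tape=0_[1]_01   (q2,1)→(q3,0,R)
state=q3 head=3 tape=0_0[_]01   (q3,_)→(q4,1,L)
state=q4 head=2 tape=0_[0]101
No transition is defined for (q4, 0); M halts in state q4.

q4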